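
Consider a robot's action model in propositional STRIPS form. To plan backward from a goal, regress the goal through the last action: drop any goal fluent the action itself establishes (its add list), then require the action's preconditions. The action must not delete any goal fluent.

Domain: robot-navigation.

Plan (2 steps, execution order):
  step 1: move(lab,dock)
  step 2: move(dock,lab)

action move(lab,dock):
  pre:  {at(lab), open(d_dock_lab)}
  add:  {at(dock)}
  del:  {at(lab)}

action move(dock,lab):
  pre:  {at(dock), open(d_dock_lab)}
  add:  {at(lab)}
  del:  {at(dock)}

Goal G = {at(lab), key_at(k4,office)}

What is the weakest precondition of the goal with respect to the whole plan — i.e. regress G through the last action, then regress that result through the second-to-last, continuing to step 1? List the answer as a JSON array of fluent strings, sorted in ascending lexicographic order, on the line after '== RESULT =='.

Work backward from the goal:
  through step 2 (move(dock,lab)): drop {at(lab)}, keep {key_at(k4,office)}, require {at(dock), open(d_dock_lab)}
    → {at(dock), key_at(k4,office), open(d_dock_lab)}
  through step 1 (move(lab,dock)): drop {at(dock)}, keep {key_at(k4,office), open(d_dock_lab)}, require {at(lab), open(d_dock_lab)}
    → {at(lab), key_at(k4,office), open(d_dock_lab)}

== RESULT ==
["at(lab)", "key_at(k4,office)", "open(d_dock_lab)"]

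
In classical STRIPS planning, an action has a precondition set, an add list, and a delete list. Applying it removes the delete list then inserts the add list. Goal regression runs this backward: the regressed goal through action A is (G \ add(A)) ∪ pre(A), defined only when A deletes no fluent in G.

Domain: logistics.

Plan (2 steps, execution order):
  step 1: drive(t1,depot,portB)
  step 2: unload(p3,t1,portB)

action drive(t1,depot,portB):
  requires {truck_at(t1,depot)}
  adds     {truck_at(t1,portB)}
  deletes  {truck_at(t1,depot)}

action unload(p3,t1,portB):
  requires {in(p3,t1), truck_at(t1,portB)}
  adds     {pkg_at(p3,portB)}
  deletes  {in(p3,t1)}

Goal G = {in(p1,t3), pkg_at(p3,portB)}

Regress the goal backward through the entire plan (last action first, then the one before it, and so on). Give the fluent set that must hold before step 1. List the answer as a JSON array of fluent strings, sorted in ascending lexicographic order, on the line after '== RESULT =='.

Work backward from the goal:
  through step 2 (unload(p3,t1,portB)): drop {pkg_at(p3,portB)}, keep {in(p1,t3)}, require {in(p3,t1), truck_at(t1,portB)}
    → {in(p1,t3), in(p3,t1), truck_at(t1,portB)}
  through step 1 (drive(t1,depot,portB)): drop {truck_at(t1,portB)}, keep {in(p1,t3), in(p3,t1)}, require {truck_at(t1,depot)}
    → {in(p1,t3), in(p3,t1), truck_at(t1,depot)}

== RESULT ==
["in(p1,t3)", "in(p3,t1)", "truck_at(t1,depot)"]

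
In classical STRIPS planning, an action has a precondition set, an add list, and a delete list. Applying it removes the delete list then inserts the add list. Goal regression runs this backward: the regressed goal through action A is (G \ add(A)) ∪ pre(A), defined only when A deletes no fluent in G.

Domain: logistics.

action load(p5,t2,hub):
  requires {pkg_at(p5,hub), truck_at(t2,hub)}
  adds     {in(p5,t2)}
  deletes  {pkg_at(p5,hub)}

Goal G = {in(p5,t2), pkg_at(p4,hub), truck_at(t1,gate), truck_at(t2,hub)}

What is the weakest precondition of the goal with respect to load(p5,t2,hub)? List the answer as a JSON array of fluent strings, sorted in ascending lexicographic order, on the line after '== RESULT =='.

Regress:
  G ∩ del = {}  (empty — regression defined)
  G \ add = {in(p5,t2), pkg_at(p4,hub), truck_at(t1,gate), truck_at(t2,hub)} \ {in(p5,t2)} = {pkg_at(p4,hub), truck_at(t1,gate), truck_at(t2,hub)}
  ∪ pre   = {pkg_at(p4,hub), truck_at(t1,gate), truck_at(t2,hub)} ∪ {pkg_at(p5,hub), truck_at(t2,hub)}
          = {pkg_at(p4,hub), pkg_at(p5,hub), truck_at(t1,gate), truck_at(t2,hub)}

== RESULT ==
["pkg_at(p4,hub)", "pkg_at(p5,hub)", "truck_at(t1,gate)", "truck_at(t2,hub)"]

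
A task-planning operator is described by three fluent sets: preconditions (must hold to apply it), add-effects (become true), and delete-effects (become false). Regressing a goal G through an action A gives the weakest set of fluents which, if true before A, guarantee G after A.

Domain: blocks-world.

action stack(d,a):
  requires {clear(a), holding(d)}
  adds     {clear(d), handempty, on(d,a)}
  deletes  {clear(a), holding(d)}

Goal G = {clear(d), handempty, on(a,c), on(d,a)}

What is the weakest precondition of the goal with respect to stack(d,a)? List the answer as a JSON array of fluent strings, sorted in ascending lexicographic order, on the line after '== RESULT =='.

Regress:
  G ∩ del = {}  (empty — regression defined)
  G \ add = {clear(d), handempty, on(a,c), on(d,a)} \ {clear(d), handempty, on(d,a)} = {on(a,c)}
  ∪ pre   = {on(a,c)} ∪ {clear(a), holding(d)}
          = {clear(a), holding(d), on(a,c)}

== RESULT ==
["clear(a)", "holding(d)", "on(a,c)"]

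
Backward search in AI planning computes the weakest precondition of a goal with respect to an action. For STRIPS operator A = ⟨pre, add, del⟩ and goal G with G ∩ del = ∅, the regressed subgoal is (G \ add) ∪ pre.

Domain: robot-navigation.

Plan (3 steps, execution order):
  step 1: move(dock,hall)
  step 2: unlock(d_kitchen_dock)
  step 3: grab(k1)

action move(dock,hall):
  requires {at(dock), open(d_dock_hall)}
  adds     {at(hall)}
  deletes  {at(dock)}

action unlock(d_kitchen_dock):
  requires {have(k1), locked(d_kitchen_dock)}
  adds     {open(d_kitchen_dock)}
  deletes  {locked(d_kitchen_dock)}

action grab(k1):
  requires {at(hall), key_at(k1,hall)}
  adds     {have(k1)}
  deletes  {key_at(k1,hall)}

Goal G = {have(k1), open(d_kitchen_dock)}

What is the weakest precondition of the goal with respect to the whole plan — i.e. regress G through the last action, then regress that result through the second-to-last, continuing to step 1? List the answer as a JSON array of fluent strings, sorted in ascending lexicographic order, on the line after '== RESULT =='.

Work backward from the goal:
  through step 3 (grab(k1)): drop {have(k1)}, keep {open(d_kitchen_dock)}, require {at(hall), key_at(k1,hall)}
    → {at(hall), key_at(k1,hall), open(d_kitchen_dock)}
  through step 2 (unlock(d_kitchen_dock)): drop {open(d_kitchen_dock)}, keep {at(hall), key_at(k1,hall)}, require {have(k1), locked(d_kitchen_dock)}
    → {at(hall), have(k1), key_at(k1,hall), locked(d_kitchen_dock)}
  through step 1 (move(dock,hall)): drop {at(hall)}, keep {have(k1), key_at(k1,hall), locked(d_kitchen_dock)}, require {at(dock), open(d_dock_hall)}
    → {at(dock), have(k1), key_at(k1,hall), locked(d_kitchen_dock), open(d_dock_hall)}

== RESULT ==
["at(dock)", "have(k1)", "key_at(k1,hall)", "locked(d_kitchen_dock)", "open(d_dock_hall)"]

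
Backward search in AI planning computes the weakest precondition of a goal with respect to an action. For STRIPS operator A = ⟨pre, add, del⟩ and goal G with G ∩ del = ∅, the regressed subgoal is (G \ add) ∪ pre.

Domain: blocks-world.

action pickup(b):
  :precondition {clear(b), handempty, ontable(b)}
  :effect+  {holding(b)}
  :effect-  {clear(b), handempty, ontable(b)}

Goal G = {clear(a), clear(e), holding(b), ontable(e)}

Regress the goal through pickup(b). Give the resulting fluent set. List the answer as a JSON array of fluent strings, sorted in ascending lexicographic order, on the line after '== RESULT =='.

Compute (G \ add) ∪ pre:
  G ∩ del = {}  (empty — regression defined)
  G \ add = {clear(a), clear(e), holding(b), ontable(e)} \ {holding(b)} = {clear(a), clear(e), ontable(e)}
  ∪ pre   = {clear(a), clear(e), ontable(e)} ∪ {clear(b), handempty, ontable(b)}
          = {clear(a), clear(b), clear(e), handempty, ontable(b), ontable(e)}

== RESULT ==
["clear(a)", "clear(b)", "clear(e)", "handempty", "ontable(b)", "ontable(e)"]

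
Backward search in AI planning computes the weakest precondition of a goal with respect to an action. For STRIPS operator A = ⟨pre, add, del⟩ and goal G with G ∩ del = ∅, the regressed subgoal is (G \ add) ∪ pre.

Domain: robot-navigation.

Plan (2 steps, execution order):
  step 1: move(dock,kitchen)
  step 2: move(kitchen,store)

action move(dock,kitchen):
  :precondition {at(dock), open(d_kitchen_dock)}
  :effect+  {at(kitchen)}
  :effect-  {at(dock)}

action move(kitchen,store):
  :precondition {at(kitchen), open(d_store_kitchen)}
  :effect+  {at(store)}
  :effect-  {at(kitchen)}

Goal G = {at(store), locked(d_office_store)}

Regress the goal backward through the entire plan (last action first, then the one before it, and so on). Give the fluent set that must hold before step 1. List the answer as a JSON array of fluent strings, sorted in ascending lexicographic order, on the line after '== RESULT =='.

Regress step by step:
  through step 2 (move(kitchen,store)): drop {at(store)}, keep {locked(d_office_store)}, require {at(kitchen), open(d_store_kitchen)}
    → {at(kitchen), locked(d_office_store), open(d_store_kitchen)}
  through step 1 (move(dock,kitchen)): drop {at(kitchen)}, keep {locked(d_office_store), open(d_store_kitchen)}, require {at(dock), open(d_kitchen_dock)}
    → {at(dock), locked(d_office_store), open(d_kitchen_dock), open(d_store_kitchen)}

== RESULT ==
["at(dock)", "locked(d_office_store)", "open(d_kitchen_dock)", "open(d_store_kitchen)"]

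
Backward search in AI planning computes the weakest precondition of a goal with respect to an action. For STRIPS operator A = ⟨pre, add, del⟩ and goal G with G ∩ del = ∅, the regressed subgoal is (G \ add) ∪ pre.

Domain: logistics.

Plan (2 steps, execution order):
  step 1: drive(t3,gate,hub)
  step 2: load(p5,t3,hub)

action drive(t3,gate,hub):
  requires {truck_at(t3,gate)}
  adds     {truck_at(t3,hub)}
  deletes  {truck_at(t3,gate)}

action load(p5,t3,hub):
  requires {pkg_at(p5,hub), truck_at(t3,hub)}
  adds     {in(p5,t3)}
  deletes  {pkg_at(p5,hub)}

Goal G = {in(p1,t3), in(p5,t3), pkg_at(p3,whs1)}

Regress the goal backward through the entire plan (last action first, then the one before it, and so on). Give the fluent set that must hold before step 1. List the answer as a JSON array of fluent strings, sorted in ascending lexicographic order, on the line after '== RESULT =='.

Work backward from the goal:
  through step 2 (load(p5,t3,hub)): drop {in(p5,t3)}, keep {in(p1,t3), pkg_at(p3,whs1)}, require {pkg_at(p5,hub), truck_at(t3,hub)}
    → {in(p1,t3), pkg_at(p3,whs1), pkg_at(p5,hub), truck_at(t3,hub)}
  through step 1 (drive(t3,gate,hub)): drop {truck_at(t3,hub)}, keep {in(p1,t3), pkg_at(p3,whs1), pkg_at(p5,hub)}, require {truck_at(t3,gate)}
    → {in(p1,t3), pkg_at(p3,whs1), pkg_at(p5,hub), truck_at(t3,gate)}

== RESULT ==
["in(p1,t3)", "pkg_at(p3,whs1)", "pkg_at(p5,hub)", "truck_at(t3,gate)"]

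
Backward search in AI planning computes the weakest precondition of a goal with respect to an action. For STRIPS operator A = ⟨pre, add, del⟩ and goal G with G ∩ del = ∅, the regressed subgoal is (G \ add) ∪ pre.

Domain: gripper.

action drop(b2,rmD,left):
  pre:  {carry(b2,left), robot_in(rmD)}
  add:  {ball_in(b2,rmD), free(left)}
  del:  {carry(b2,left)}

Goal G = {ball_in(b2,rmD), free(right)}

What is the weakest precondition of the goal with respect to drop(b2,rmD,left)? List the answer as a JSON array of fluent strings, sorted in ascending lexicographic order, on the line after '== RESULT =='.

Regress:
  G ∩ del = {}  (empty — regression defined)
  G \ add = {ball_in(b2,rmD), free(right)} \ {ball_in(b2,rmD), free(left)} = {free(right)}
  ∪ pre   = {free(right)} ∪ {carry(b2,left), robot_in(rmD)}
          = {carry(b2,left), free(right), robot_in(rmD)}

== RESULT ==
["carry(b2,left)", "free(right)", "robot_in(rmD)"]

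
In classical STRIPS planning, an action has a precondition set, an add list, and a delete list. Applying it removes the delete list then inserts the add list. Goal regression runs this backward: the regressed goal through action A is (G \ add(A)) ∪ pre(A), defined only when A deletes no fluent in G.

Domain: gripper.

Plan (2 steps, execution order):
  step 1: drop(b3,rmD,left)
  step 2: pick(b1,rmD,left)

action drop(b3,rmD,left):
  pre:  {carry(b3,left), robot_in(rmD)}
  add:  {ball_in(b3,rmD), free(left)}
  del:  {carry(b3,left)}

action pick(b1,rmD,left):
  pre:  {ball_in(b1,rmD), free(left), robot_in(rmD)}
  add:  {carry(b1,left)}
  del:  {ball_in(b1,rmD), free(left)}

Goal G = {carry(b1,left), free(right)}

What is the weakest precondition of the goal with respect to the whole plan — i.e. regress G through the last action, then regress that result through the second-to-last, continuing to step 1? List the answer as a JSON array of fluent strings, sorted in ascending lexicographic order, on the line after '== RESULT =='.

Work backward from the goal:
  through step 2 (pick(b1,rmD,left)): drop {carry(b1,left)}, keep {free(right)}, require {ball_in(b1,rmD), free(left), robot_in(rmD)}
    → {ball_in(b1,rmD), free(left), free(right), robot_in(rmD)}
  through step 1 (drop(b3,rmD,left)): drop {free(left)}, keep {ball_in(b1,rmD), free(right), robot_in(rmD)}, require {carry(b3,left), robot_in(rmD)}
    → {ball_in(b1,rmD), carry(b3,left), free(right), robot_in(rmD)}

== RESULT ==
["ball_in(b1,rmD)", "carry(b3,left)", "free(right)", "robot_in(rmD)"]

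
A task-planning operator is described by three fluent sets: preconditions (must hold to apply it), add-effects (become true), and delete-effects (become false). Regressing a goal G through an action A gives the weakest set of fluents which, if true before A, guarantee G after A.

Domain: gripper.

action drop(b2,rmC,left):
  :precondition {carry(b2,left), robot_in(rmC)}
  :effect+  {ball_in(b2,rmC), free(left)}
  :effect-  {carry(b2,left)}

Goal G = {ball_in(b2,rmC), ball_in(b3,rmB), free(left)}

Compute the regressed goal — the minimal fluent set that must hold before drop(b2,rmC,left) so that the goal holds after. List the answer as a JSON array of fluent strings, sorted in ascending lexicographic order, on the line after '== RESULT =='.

Compute (G \ add) ∪ pre:
  G ∩ del = {}  (empty — regression defined)
  G \ add = {ball_in(b2,rmC), ball_in(b3,rmB), free(left)} \ {ball_in(b2,rmC), free(left)} = {ball_in(b3,rmB)}
  ∪ pre   = {ball_in(b3,rmB)} ∪ {carry(b2,left), robot_in(rmC)}
          = {ball_in(b3,rmB), carry(b2,left), robot_in(rmC)}

== RESULT ==
["ball_in(b3,rmB)", "carry(b2,left)", "robot_in(rmC)"]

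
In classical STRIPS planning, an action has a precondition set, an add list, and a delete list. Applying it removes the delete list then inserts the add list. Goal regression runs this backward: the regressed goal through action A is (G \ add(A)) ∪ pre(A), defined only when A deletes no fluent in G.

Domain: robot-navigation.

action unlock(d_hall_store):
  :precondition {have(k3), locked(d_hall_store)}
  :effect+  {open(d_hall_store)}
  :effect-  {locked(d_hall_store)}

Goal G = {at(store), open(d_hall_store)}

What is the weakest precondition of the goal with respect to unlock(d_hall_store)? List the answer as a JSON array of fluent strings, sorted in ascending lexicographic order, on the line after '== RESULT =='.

Regress:
  G ∩ del = {}  (empty — regression defined)
  G \ add = {at(store), open(d_hall_store)} \ {open(d_hall_store)} = {at(store)}
  ∪ pre   = {at(store)} ∪ {have(k3), locked(d_hall_store)}
          = {at(store), have(k3), locked(d_hall_store)}

== RESULT ==
["at(store)", "have(k3)", "locked(d_hall_store)"]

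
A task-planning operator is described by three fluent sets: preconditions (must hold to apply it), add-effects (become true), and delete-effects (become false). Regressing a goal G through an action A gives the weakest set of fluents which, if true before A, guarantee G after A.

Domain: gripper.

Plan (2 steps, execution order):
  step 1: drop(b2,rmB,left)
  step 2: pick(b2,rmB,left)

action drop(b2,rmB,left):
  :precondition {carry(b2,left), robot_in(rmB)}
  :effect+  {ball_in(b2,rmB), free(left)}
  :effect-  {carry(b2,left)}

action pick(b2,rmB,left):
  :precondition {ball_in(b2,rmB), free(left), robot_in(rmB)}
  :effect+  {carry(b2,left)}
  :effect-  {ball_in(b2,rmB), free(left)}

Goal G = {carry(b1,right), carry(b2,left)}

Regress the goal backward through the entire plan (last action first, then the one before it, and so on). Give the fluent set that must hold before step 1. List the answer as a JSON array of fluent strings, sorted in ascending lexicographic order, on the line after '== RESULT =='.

Work backward from the goal:
  through step 2 (pick(b2,rmB,left)): drop {carry(b2,left)}, keep {carry(b1,right)}, require {ball_in(b2,rmB), free(left), robot_in(rmB)}
    → {ball_in(b2,rmB), carry(b1,right), free(left), robot_in(rmB)}
  through step 1 (drop(b2,rmB,left)): drop {ball_in(b2,rmB), free(left)}, keep {carry(b1,right), robot_in(rmB)}, require {carry(b2,left), robot_in(rmB)}
    → {carry(b1,right), carry(b2,left), robot_in(rmB)}

== RESULT ==
["carry(b1,right)", "carry(b2,left)", "robot_in(rmB)"]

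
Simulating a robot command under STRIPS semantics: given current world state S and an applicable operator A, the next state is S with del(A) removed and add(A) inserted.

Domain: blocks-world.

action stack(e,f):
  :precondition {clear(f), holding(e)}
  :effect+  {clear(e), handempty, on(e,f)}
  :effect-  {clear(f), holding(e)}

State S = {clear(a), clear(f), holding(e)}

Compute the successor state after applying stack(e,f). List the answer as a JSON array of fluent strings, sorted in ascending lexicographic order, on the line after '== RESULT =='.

Progress:
  pre ⊆ S: {clear(f), holding(e)} ⊆ S  — applicable
  S \ del = {clear(a)}
  ∪ add   = {clear(a), clear(e), handempty, on(e,f)}

== RESULT ==
["clear(a)", "clear(e)", "handempty", "on(e,f)"]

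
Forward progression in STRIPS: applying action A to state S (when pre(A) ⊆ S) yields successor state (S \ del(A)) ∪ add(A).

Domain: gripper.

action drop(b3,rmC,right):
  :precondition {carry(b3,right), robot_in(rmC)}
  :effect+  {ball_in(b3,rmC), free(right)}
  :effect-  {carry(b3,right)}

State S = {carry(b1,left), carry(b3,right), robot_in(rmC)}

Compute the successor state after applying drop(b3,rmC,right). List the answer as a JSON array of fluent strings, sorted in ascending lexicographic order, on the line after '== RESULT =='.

Progress:
  pre ⊆ S: {carry(b3,right), robot_in(rmC)} ⊆ S  — applicable
  S \ del = {carry(b1,left), robot_in(rmC)}
  ∪ add   = {ball_in(b3,rmC), carry(b1,left), free(right), robot_in(rmC)}

== RESULT ==
["ball_in(b3,rmC)", "carry(b1,left)", "free(right)", "robot_in(rmC)"]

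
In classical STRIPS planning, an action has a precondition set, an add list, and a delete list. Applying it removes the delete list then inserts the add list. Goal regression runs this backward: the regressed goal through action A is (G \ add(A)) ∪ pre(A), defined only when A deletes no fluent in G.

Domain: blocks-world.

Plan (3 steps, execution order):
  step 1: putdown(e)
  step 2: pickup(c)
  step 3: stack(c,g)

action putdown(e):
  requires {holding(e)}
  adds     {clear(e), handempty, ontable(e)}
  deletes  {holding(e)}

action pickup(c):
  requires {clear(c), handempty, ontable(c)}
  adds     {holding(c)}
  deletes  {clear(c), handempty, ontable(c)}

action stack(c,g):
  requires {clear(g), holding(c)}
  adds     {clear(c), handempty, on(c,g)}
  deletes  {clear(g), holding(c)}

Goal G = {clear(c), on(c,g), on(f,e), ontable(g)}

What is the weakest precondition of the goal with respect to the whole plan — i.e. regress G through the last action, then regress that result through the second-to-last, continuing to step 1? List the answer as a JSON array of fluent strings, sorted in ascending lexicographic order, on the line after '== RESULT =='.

Work backward from the goal:
  through step 3 (stack(c,g)): drop {clear(c), on(c,g)}, keep {on(f,e), ontable(g)}, require {clear(g), holding(c)}
    → {clear(g), holding(c), on(f,e), ontable(g)}
  through step 2 (pickup(c)): drop {holding(c)}, keep {clear(g), on(f,e), ontable(g)}, require {clear(c), handempty, ontable(c)}
    → {clear(c), clear(g), handempty, on(f,e), ontable(c), ontable(g)}
  through step 1 (putdown(e)): drop {handempty}, keep {clear(c), clear(g), on(f,e), ontable(c), ontable(g)}, require {holding(e)}
    → {clear(c), clear(g), holding(e), on(f,e), ontable(c), ontable(g)}

== RESULT ==
["clear(c)", "clear(g)", "holding(e)", "on(f,e)", "ontable(c)", "ontable(g)"]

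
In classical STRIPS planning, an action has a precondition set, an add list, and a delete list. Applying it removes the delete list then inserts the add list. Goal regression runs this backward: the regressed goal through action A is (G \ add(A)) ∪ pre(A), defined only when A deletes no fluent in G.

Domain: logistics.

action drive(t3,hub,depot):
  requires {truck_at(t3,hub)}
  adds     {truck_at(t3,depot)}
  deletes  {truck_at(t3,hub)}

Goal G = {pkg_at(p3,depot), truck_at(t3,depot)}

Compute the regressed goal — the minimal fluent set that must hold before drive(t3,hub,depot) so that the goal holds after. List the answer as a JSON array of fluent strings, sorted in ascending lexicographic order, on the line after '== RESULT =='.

Compute (G \ add) ∪ pre:
  G ∩ del = {}  (empty — regression defined)
  G \ add = {pkg_at(p3,depot), truck_at(t3,depot)} \ {truck_at(t3,depot)} = {pkg_at(p3,depot)}
  ∪ pre   = {pkg_at(p3,depot)} ∪ {truck_at(t3,hub)}
          = {pkg_at(p3,depot), truck_at(t3,hub)}

== RESULT ==
["pkg_at(p3,depot)", "truck_at(t3,hub)"]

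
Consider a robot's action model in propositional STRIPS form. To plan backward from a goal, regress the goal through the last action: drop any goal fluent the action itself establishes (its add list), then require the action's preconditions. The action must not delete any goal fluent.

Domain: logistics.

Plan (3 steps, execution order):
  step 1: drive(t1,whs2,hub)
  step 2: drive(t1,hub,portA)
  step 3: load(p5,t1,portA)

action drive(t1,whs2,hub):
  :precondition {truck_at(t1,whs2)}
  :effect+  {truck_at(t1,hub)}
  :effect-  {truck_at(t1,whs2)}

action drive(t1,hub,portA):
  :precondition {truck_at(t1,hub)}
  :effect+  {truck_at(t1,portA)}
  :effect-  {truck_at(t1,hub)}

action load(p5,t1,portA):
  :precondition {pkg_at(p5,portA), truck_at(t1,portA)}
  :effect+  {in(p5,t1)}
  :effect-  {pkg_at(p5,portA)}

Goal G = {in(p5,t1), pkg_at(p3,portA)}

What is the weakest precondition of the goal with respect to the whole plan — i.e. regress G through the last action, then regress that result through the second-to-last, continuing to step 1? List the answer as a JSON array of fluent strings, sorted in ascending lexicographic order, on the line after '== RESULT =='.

Work backward from the goal:
  through step 3 (load(p5,t1,portA)): drop {in(p5,t1)}, keep {pkg_at(p3,portA)}, require {pkg_at(p5,portA), truck_at(t1,portA)}
    → {pkg_at(p3,portA), pkg_at(p5,portA), truck_at(t1,portA)}
  through step 2 (drive(t1,hub,portA)): drop {truck_at(t1,portA)}, keep {pkg_at(p3,portA), pkg_at(p5,portA)}, require {truck_at(t1,hub)}
    → {pkg_at(p3,portA), pkg_at(p5,portA), truck_at(t1,hub)}
  through step 1 (drive(t1,whs2,hub)): drop {truck_at(t1,hub)}, keep {pkg_at(p3,portA), pkg_at(p5,portA)}, require {truck_at(t1,whs2)}
    → {pkg_at(p3,portA), pkg_at(p5,portA), truck_at(t1,whs2)}

== RESULT ==
["pkg_at(p3,portA)", "pkg_at(p5,portA)", "truck_at(t1,whs2)"]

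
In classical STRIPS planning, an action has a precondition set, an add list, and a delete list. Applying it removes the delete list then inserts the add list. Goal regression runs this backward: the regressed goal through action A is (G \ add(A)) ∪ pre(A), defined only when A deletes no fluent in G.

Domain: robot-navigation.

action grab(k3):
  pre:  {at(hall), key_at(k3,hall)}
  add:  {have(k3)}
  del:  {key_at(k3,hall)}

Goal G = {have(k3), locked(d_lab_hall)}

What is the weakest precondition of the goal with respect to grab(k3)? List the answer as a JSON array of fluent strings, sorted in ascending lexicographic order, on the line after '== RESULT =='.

Compute (G \ add) ∪ pre:
  G ∩ del = {}  (empty — regression defined)
  G \ add = {have(k3), locked(d_lab_hall)} \ {have(k3)} = {locked(d_lab_hall)}
  ∪ pre   = {locked(d_lab_hall)} ∪ {at(hall), key_at(k3,hall)}
          = {at(hall), key_at(k3,hall), locked(d_lab_hall)}

== RESULT ==
["at(hall)", "key_at(k3,hall)", "locked(d_lab_hall)"]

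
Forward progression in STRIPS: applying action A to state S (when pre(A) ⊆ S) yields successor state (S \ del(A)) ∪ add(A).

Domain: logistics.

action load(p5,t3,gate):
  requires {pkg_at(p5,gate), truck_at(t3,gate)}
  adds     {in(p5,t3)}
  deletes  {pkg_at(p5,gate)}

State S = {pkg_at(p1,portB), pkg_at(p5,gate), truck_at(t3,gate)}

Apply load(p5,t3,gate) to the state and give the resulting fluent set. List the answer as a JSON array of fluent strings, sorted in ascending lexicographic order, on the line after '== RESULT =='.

Compute (S \ del) ∪ add:
  pre ⊆ S: {pkg_at(p5,gate), truck_at(t3,gate)} ⊆ S  — applicable
  S \ del = {pkg_at(p1,portB), truck_at(t3,gate)}
  ∪ add   = {in(p5,t3), pkg_at(p1,portB), truck_at(t3,gate)}

== RESULT ==
["in(p5,t3)", "pkg_at(p1,portB)", "truck_at(t3,gate)"]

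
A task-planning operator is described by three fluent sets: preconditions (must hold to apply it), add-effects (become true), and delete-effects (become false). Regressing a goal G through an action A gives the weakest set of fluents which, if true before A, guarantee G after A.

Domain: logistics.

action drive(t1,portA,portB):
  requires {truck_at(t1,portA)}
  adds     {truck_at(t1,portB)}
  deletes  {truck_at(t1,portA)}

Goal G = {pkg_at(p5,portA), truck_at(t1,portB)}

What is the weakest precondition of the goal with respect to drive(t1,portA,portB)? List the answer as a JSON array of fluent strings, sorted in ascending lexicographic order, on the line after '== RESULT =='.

Regress:
  G ∩ del = {}  (empty — regression defined)
  G \ add = {pkg_at(p5,portA), truck_at(t1,portB)} \ {truck_at(t1,portB)} = {pkg_at(p5,portA)}
  ∪ pre   = {pkg_at(p5,portA)} ∪ {truck_at(t1,portA)}
          = {pkg_at(p5,portA), truck_at(t1,portA)}

== RESULT ==
["pkg_at(p5,portA)", "truck_at(t1,portA)"]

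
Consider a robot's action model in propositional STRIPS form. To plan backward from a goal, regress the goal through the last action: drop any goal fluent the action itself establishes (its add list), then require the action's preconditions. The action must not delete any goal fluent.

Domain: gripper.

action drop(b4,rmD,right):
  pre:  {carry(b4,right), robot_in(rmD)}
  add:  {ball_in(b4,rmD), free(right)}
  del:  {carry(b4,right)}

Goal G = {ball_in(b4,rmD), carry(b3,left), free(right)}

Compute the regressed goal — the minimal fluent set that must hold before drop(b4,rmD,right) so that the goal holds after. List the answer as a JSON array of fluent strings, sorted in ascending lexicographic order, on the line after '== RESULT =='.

Regress:
  G ∩ del = {}  (empty — regression defined)
  G \ add = {ball_in(b4,rmD), carry(b3,left), free(right)} \ {ball_in(b4,rmD), free(right)} = {carry(b3,left)}
  ∪ pre   = {carry(b3,left)} ∪ {carry(b4,right), robot_in(rmD)}
          = {carry(b3,left), carry(b4,right), robot_in(rmD)}

== RESULT ==
["carry(b3,left)", "carry(b4,right)", "robot_in(rmD)"]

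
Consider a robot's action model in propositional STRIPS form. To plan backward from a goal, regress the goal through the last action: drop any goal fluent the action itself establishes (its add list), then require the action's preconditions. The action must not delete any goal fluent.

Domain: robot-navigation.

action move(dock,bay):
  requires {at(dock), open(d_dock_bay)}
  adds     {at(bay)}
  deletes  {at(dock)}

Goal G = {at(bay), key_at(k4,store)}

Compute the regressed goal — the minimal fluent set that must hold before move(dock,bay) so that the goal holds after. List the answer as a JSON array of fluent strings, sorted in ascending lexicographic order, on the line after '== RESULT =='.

Compute (G \ add) ∪ pre:
  G ∩ del = {}  (empty — regression defined)
  G \ add = {at(bay), key_at(k4,store)} \ {at(bay)} = {key_at(k4,store)}
  ∪ pre   = {key_at(k4,store)} ∪ {at(dock), open(d_dock_bay)}
          = {at(dock), key_at(k4,store), open(d_dock_bay)}

== RESULT ==
["at(dock)", "key_at(k4,store)", "open(d_dock_bay)"]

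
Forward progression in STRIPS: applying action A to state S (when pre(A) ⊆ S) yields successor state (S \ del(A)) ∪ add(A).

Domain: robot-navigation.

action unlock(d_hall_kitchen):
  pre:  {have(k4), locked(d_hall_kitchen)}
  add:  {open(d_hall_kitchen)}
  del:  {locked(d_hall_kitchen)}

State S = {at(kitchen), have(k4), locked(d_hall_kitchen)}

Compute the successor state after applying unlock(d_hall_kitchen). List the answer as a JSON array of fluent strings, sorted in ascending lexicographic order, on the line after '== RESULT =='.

Progress:
  pre ⊆ S: {have(k4), locked(d_hall_kitchen)} ⊆ S  — applicable
  S \ del = {at(kitchen), have(k4)}
  ∪ add   = {at(kitchen), have(k4), open(d_hall_kitchen)}

== RESULT ==
["at(kitchen)", "have(k4)", "open(d_hall_kitchen)"]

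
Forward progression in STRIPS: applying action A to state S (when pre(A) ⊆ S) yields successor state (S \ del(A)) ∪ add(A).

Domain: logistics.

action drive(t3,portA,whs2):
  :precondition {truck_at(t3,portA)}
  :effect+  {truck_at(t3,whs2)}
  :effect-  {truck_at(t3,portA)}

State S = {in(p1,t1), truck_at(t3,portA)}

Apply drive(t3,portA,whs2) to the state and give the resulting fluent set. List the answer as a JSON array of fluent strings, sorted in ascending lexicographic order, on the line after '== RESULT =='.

Compute (S \ del) ∪ add:
  pre ⊆ S: {truck_at(t3,portA)} ⊆ S  — applicable
  S \ del = {in(p1,t1)}
  ∪ add   = {in(p1,t1), truck_at(t3,whs2)}

== RESULT ==
["in(p1,t1)", "truck_at(t3,whs2)"]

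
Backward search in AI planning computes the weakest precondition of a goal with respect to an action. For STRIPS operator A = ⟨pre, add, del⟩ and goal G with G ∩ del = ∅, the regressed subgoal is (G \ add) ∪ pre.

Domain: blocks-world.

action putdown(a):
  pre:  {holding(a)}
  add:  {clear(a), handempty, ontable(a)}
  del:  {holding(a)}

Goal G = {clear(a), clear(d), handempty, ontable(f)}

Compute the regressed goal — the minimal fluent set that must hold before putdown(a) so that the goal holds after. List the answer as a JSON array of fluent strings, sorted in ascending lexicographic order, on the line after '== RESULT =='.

Compute (G \ add) ∪ pre:
  G ∩ del = {}  (empty — regression defined)
  G \ add = {clear(a), clear(d), handempty, ontable(f)} \ {clear(a), handempty, ontable(a)} = {clear(d), ontable(f)}
  ∪ pre   = {clear(d), ontable(f)} ∪ {holding(a)}
          = {clear(d), holding(a), ontable(f)}

== RESULT ==
["clear(d)", "holding(a)", "ontable(f)"]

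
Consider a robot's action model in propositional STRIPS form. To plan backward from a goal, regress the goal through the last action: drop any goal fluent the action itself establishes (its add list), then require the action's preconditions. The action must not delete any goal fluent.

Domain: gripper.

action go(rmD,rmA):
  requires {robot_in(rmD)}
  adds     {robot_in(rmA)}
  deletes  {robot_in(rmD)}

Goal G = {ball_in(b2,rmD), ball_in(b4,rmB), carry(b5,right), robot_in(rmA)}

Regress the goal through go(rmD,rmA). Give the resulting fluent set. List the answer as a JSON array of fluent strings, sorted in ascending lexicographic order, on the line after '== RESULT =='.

Regress:
  G ∩ del = {}  (empty — regression defined)
  G \ add = {ball_in(b2,rmD), ball_in(b4,rmB), carry(b5,right), robot_in(rmA)} \ {robot_in(rmA)} = {ball_in(b2,rmD), ball_in(b4,rmB), carry(b5,right)}
  ∪ pre   = {ball_in(b2,rmD), ball_in(b4,rmB), carry(b5,right)} ∪ {robot_in(rmD)}
          = {ball_in(b2,rmD), ball_in(b4,rmB), carry(b5,right), robot_in(rmD)}

== RESULT ==
["ball_in(b2,rmD)", "ball_in(b4,rmB)", "carry(b5,right)", "robot_in(rmD)"]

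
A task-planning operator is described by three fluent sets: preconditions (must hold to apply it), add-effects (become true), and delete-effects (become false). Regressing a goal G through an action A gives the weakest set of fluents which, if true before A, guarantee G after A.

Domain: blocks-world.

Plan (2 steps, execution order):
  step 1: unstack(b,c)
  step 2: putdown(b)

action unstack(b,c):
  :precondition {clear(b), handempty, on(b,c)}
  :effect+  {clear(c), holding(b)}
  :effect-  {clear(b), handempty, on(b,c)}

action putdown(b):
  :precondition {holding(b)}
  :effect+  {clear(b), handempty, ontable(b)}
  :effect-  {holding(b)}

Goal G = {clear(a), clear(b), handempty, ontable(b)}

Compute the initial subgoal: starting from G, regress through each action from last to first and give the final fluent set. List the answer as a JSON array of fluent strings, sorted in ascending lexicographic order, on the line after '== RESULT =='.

Work backward from the goal:
  through step 2 (putdown(b)): drop {clear(b), handempty, ontable(b)}, keep {clear(a)}, require {holding(b)}
    → {clear(a), holding(b)}
  through step 1 (unstack(b,c)): drop {holding(b)}, keep {clear(a)}, require {clear(b), handempty, on(b,c)}
    → {clear(a), clear(b), handempty, on(b,c)}

== RESULT ==
["clear(a)", "clear(b)", "handempty", "on(b,c)"]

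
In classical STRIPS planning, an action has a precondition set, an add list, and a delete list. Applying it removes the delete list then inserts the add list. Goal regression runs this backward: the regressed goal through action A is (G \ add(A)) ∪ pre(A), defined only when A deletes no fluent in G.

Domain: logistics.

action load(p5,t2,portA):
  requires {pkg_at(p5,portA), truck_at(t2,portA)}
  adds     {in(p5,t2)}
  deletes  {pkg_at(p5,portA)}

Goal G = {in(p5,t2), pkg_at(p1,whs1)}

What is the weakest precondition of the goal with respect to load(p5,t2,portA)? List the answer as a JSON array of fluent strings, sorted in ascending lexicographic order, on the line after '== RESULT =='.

Compute (G \ add) ∪ pre:
  G ∩ del = {}  (empty — regression defined)
  G \ add = {in(p5,t2), pkg_at(p1,whs1)} \ {in(p5,t2)} = {pkg_at(p1,whs1)}
  ∪ pre   = {pkg_at(p1,whs1)} ∪ {pkg_at(p5,portA), truck_at(t2,portA)}
          = {pkg_at(p1,whs1), pkg_at(p5,portA), truck_at(t2,portA)}

== RESULT ==
["pkg_at(p1,whs1)", "pkg_at(p5,portA)", "truck_at(t2,portA)"]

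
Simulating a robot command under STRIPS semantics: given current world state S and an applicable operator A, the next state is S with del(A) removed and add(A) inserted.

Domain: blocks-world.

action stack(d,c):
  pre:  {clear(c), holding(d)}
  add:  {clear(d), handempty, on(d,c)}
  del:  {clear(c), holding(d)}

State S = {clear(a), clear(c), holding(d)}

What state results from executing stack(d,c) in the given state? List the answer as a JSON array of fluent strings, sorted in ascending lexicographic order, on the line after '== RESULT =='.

Progress:
  pre ⊆ S: {clear(c), holding(d)} ⊆ S  — applicable
  S \ del = {clear(a)}
  ∪ add   = {clear(a), clear(d), handempty, on(d,c)}

== RESULT ==
["clear(a)", "clear(d)", "handempty", "on(d,c)"]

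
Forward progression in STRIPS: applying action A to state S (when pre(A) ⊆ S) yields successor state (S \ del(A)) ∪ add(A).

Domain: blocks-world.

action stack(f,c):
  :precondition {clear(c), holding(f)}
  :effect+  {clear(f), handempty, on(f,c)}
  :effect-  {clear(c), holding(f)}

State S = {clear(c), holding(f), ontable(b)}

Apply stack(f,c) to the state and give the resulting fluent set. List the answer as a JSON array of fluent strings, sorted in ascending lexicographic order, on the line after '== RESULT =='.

Progress:
  pre ⊆ S: {clear(c), holding(f)} ⊆ S  — applicable
  S \ del = {ontable(b)}
  ∪ add   = {clear(f), handempty, on(f,c), ontable(b)}

== RESULT ==
["clear(f)", "handempty", "on(f,c)", "ontable(b)"]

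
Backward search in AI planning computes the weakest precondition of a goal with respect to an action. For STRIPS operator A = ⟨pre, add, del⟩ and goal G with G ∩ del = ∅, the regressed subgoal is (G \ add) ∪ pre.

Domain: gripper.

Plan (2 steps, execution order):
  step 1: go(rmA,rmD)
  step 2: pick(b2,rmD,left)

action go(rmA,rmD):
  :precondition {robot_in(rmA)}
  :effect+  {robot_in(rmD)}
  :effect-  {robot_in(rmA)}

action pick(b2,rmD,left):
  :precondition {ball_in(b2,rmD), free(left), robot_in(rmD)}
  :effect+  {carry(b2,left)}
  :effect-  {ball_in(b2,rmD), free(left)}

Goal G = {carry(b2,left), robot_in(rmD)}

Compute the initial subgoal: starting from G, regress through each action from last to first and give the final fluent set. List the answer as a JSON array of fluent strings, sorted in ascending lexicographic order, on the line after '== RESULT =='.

Work backward from the goal:
  through step 2 (pick(b2,rmD,left)): drop {carry(b2,left)}, keep {robot_in(rmD)}, require {ball_in(b2,rmD), free(left), robot_in(rmD)}
    → {ball_in(b2,rmD), free(left), robot_in(rmD)}
  through step 1 (go(rmA,rmD)): drop {robot_in(rmD)}, keep {ball_in(b2,rmD), free(left)}, require {robot_in(rmA)}
    → {ball_in(b2,rmD), free(left), robot_in(rmA)}

== RESULT ==
["ball_in(b2,rmD)", "free(left)", "robot_in(rmA)"]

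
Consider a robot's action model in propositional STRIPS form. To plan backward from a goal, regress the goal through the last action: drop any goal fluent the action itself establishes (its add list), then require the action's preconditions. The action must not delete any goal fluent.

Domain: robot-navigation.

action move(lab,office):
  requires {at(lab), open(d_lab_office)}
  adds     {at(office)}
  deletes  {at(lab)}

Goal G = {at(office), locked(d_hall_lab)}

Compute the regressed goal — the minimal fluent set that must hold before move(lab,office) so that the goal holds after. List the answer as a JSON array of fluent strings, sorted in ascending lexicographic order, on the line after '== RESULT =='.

Regress:
  G ∩ del = {}  (empty — regression defined)
  G \ add = {at(office), locked(d_hall_lab)} \ {at(office)} = {locked(d_hall_lab)}
  ∪ pre   = {locked(d_hall_lab)} ∪ {at(lab), open(d_lab_office)}
          = {at(lab), locked(d_hall_lab), open(d_lab_office)}

== RESULT ==
["at(lab)", "locked(d_hall_lab)", "open(d_lab_office)"]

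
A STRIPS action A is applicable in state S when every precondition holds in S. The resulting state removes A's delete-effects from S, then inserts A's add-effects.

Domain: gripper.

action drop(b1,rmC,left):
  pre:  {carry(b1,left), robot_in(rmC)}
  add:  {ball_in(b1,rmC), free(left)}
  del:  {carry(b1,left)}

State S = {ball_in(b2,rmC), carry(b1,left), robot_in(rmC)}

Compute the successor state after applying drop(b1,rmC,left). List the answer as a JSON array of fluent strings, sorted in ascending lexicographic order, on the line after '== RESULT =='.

Progress:
  pre ⊆ S: {carry(b1,left), robot_in(rmC)} ⊆ S  — applicable
  S \ del = {ball_in(b2,rmC), robot_in(rmC)}
  ∪ add   = {ball_in(b1,rmC), ball_in(b2,rmC), free(left), robot_in(rmC)}

== RESULT ==
["ball_in(b1,rmC)", "ball_in(b2,rmC)", "free(left)", "robot_in(rmC)"]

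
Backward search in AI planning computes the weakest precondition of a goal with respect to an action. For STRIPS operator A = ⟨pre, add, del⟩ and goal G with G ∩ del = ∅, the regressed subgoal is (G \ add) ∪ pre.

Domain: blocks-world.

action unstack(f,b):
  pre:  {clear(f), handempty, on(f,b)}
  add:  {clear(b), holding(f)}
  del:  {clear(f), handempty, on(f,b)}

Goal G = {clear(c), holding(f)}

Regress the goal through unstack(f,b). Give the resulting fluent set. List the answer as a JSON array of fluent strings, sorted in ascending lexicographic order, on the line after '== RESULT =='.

Compute (G \ add) ∪ pre:
  G ∩ del = {}  (empty — regression defined)
  G \ add = {clear(c), holding(f)} \ {clear(b), holding(f)} = {clear(c)}
  ∪ pre   = {clear(c)} ∪ {clear(f), handempty, on(f,b)}
          = {clear(c), clear(f), handempty, on(f,b)}

== RESULT ==
["clear(c)", "clear(f)", "handempty", "on(f,b)"]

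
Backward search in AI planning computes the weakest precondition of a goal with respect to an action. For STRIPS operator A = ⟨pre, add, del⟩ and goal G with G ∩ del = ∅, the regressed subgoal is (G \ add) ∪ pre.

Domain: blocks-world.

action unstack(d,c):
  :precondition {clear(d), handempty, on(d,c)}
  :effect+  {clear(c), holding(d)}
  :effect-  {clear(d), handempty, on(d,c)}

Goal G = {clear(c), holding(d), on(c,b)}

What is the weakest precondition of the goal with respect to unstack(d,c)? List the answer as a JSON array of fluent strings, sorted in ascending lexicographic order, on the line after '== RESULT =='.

Regress:
  G ∩ del = {}  (empty — regression defined)
  G \ add = {clear(c), holding(d), on(c,b)} \ {clear(c), holding(d)} = {on(c,b)}
  ∪ pre   = {on(c,b)} ∪ {clear(d), handempty, on(d,c)}
          = {clear(d), handempty, on(c,b), on(d,c)}

== RESULT ==
["clear(d)", "handempty", "on(c,b)", "on(d,c)"]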